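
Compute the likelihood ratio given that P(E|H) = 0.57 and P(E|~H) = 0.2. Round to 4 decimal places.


LR = P(E|H) / P(E|~H)
= 0.57 / 0.2 = 2.85

2.85


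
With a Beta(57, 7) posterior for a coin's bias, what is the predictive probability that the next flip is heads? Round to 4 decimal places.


The predictive probability equals the posterior mean.
P(next = heads) = alpha / (alpha + beta)
= 57 / 64 = 0.8906

0.8906


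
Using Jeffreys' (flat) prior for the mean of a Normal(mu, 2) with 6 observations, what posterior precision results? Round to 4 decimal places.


Flat prior means prior precision is 0.
Posterior precision = n / sigma^2 = 6/2 = 3.0

3.0


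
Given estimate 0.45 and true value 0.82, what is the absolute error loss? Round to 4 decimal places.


Absolute error = |estimate - true|
= |-0.37| = 0.37

0.37


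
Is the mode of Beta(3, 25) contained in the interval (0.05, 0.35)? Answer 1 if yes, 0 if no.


Mode = (a-1)/(a+b-2) = 2/26 = 0.0769
Interval: (0.05, 0.35)
Contains mode? 1

1


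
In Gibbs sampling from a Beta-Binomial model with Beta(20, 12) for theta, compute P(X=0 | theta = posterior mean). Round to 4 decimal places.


Posterior mean = alpha/(alpha+beta) = 20/32 = 0.625
P(X=0|theta=mean) = 1 - theta = 0.375

0.375


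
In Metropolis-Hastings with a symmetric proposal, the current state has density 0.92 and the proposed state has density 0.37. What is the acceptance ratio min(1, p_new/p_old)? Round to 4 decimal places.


Ratio = p_new / p_old = 0.37 / 0.92 = 0.4022
Acceptance = min(1, 0.4022) = 0.4022

0.4022


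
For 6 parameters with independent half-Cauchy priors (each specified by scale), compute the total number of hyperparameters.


A half-Cauchy prior has 1 hyperparameter per parameter.
Total = 6 * 1 = 6

6


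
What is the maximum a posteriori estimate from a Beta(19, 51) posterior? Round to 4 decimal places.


The MAP estimate equals the mode of the distribution.
Mode of Beta(a,b) = (a-1)/(a+b-2)
= 18/68
= 0.2647

0.2647


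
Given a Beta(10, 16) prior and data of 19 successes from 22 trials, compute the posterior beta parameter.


Number of failures = 22 - 19 = 3
Posterior beta = 16 + 3 = 19

19


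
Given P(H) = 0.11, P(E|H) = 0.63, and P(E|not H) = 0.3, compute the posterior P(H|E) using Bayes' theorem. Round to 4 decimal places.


By Bayes' theorem: P(H|E) = P(E|H)*P(H) / P(E)
P(E) = P(E|H)*P(H) + P(E|not H)*P(not H)
P(E) = 0.63*0.11 + 0.3*0.89 = 0.3363
P(H|E) = 0.63*0.11 / 0.3363 = 0.2061

0.2061


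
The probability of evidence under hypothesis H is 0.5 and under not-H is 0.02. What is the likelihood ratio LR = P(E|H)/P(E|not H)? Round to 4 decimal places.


LR = 0.5 / 0.02
= 25.0

25.0


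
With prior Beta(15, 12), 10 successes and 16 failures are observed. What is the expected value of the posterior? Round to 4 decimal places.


Posterior = Beta(25, 28)
E[theta] = alpha/(alpha+beta)
= 25/53 = 0.4717

0.4717


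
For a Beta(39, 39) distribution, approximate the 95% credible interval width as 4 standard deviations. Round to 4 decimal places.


Variance of Beta(a,b) = ab / ((a+b)^2 * (a+b+1))
= 39*39 / ((78)^2 * 79)
= 0.0032
SD = sqrt(0.0032) = 0.0563
Width = 4 * SD = 0.225

0.225


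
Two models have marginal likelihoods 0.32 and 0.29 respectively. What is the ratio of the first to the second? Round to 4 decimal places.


Evidence ratio = 0.32 / 0.29
= 1.1034

1.1034


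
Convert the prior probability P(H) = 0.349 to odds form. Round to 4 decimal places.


P(not H) = 1 - 0.349 = 0.651
Odds = 0.349 / 0.651 = 0.5361

0.5361


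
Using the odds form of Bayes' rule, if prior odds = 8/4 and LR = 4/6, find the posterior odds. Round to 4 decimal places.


Bayes' rule in odds form: posterior odds = prior odds * LR
= (8 * 4) / (4 * 6)
= 32/24 = 1.3333

1.3333


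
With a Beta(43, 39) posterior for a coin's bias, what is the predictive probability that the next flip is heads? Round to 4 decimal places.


The predictive probability equals the posterior mean.
P(next = heads) = alpha / (alpha + beta)
= 43 / 82 = 0.5244

0.5244


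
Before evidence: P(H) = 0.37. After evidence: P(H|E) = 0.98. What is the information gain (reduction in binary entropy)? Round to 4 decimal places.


Prior entropy = 0.9507
Posterior entropy = 0.1414
Information gain = 0.9507 - 0.1414 = 0.8092

0.8092


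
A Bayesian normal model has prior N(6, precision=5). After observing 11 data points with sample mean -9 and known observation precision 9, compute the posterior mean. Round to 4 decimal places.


Posterior mean = (prior_precision * prior_mean + n * data_precision * data_mean) / (prior_precision + n * data_precision)
Numerator = 5*6 + 11*9*-9 = -861
Denominator = 5 + 11*9 = 104
Posterior mean = -8.2788

-8.2788


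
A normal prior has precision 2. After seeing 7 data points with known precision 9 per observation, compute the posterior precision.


In the conjugate normal model, precisions add:
tau_posterior = tau_prior + n * tau_data
= 2 + 7*9 = 65

65


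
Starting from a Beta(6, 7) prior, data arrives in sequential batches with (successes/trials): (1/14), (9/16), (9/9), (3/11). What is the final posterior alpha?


In sequential Bayesian updating, we sum all successes.
Total successes = 22
Final alpha = 6 + 22 = 28

28


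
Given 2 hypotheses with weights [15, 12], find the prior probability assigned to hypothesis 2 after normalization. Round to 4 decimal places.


To normalize, divide each weight by the sum of all weights.
Sum = 27
Prior(H2) = 12/27 = 0.4444

0.4444


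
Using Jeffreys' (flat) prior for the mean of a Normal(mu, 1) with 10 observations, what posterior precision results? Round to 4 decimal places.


Flat prior means prior precision is 0.
Posterior precision = n / sigma^2 = 10/1 = 10.0

10.0


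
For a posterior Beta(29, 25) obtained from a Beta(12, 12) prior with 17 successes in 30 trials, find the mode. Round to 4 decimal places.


Mode = (alpha - 1) / (alpha + beta - 2)
= 28 / 52
= 0.5385

0.5385


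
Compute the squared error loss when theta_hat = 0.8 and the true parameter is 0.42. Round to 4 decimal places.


L = (theta_hat - theta_true)^2
= (0.8 - 0.42)^2
= 0.38^2 = 0.1444

0.1444


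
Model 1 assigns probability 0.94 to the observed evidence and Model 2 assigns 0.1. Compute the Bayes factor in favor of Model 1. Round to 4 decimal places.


BF = P(data|M1) / P(data|M2)
= 0.94 / 0.1 = 9.4

9.4


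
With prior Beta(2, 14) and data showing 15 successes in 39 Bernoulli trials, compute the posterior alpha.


Conjugate update: alpha_posterior = alpha_prior + k
= 2 + 15 = 17

17


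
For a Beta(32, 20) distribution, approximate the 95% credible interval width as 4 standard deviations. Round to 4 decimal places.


Variance of Beta(a,b) = ab / ((a+b)^2 * (a+b+1))
= 32*20 / ((52)^2 * 53)
= 0.0045
SD = sqrt(0.0045) = 0.0668
Width = 4 * SD = 0.2673

0.2673


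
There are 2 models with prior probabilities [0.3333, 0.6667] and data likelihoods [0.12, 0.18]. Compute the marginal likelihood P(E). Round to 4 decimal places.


P(E) = sum over models of P(M_i) * P(E|M_i)
= 0.3333*0.12 + 0.6667*0.18
= 0.16

0.16


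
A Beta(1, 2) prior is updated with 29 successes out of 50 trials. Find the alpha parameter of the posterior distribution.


In the Beta-Binomial conjugate update:
alpha_post = alpha_prior + successes
= 1 + 29
= 30

30


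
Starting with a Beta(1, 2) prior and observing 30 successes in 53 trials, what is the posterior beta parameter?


Posterior beta = prior beta + failures
Failures = 53 - 30 = 23
beta_post = 2 + 23 = 25

25


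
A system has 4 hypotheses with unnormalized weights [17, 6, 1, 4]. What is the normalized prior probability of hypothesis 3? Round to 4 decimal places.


The normalized prior is the weight divided by the total.
Total weight = 28
P(H3) = 1 / 28 = 0.0357

0.0357


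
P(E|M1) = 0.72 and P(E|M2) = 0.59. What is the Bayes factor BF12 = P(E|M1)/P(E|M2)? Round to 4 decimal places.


Bayes factor BF12 = P(E|M1) / P(E|M2)
= 0.72 / 0.59
= 1.2203

1.2203


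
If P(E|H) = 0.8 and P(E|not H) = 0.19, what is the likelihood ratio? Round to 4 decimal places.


Likelihood ratio = P(E|H) / P(E|not H)
= 0.8 / 0.19
= 4.2105

4.2105


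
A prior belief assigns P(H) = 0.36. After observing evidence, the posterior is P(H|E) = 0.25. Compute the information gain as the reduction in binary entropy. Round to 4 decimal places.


H(prior) = -0.36*log2(0.36) - 0.64*log2(0.64)
= 0.9427
H(post) = -0.25*log2(0.25) - 0.75*log2(0.75)
= 0.8113
IG = 0.9427 - 0.8113 = 0.1314

0.1314


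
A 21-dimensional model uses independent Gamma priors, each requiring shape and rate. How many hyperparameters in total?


Per parameter: 2 (shape and rate).
Total = 21 * 2 = 42

42


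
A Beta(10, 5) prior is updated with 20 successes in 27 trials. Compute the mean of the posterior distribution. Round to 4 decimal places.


After update: Beta(30, 12)
Mean = 30 / (30 + 12) = 30 / 42
= 0.7143

0.7143


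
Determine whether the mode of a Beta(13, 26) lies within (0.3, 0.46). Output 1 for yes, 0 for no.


First find the mode: (a-1)/(a+b-2) = 0.3243
Is 0.3243 in (0.3, 0.46)? 1

1


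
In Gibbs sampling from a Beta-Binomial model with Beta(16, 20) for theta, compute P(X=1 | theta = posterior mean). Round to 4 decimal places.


Posterior mean = alpha/(alpha+beta) = 16/36 = 0.4444
P(X=1|theta=mean) = theta = 0.4444

0.4444


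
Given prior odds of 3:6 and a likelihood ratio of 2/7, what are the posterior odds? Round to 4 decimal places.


Posterior odds = prior odds * LR
Prior odds = 3/6 = 0.5
LR = 2/7 = 0.2857
Posterior odds = 0.5 * 0.2857 = 0.1429

0.1429


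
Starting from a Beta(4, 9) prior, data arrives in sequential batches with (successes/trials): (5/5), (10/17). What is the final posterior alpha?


In sequential Bayesian updating, we sum all successes.
Total successes = 15
Final alpha = 4 + 15 = 19

19


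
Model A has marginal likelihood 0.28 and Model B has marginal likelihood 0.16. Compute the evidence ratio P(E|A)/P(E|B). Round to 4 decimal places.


Evidence ratio = P(E|A) / P(E|B)
= 0.28 / 0.16
= 1.75

1.75


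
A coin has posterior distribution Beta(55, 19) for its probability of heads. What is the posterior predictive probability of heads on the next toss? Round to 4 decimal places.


Posterior predictive = E[theta] = alpha/(alpha+beta)
= 55/74
= 0.7432

0.7432


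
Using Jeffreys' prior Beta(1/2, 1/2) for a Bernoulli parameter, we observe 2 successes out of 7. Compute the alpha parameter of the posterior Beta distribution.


Conjugate update: Beta(0.5 + k, 0.5 + n - k).
k = 2, n - k = 5
Posterior alpha = 0.5 + k = 0.5 + 2 = 2.5

2.5


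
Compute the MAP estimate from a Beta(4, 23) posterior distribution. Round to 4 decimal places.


MAP = mode of Beta distribution
= (alpha - 1)/(alpha + beta - 2)
= (4-1)/(4+23-2)
= 3/25 = 0.12

0.12


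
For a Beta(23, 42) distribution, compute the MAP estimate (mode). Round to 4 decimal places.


MAP = mode = (a-1)/(a+b-2)
= (23-1)/(23+42-2)
= 22/63 = 0.3492

0.3492


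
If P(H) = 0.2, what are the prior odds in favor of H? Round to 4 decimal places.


Prior odds = P(H) / (1 - P(H))
= 0.2 / 0.8
= 0.25

0.25


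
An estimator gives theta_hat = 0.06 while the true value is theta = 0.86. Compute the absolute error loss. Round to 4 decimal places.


The absolute error loss is |theta_hat - theta|
= |0.06 - 0.86|
= 0.8

0.8


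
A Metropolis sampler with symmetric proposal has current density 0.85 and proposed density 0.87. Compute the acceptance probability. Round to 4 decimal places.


For symmetric proposals, acceptance = min(1, pi(x*)/pi(x))
= min(1, 0.87/0.85)
= min(1, 1.0235) = 1.0

1.0


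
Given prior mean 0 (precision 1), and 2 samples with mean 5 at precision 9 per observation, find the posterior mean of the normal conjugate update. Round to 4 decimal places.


The posterior mean is a precision-weighted average of prior and data.
Post. prec. = 1 + 18 = 19
Post. mean = (0 + 90)/19 = 90/19 = 4.7368

4.7368


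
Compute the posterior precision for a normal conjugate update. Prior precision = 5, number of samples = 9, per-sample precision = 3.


tau_post = tau_0 + n * tau
= 5 + 9 * 3 = 32

32


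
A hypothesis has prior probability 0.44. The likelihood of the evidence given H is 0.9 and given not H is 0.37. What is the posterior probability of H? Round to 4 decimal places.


Using Bayes' theorem:
P(E) = 0.44 * 0.9 + 0.56 * 0.37
P(E) = 0.6032
P(H|E) = (0.44 * 0.9) / 0.6032 = 0.6565

0.6565


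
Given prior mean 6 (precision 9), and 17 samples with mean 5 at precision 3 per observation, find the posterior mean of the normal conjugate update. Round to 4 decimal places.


The posterior mean is a precision-weighted average of prior and data.
Post. prec. = 9 + 51 = 60
Post. mean = (54 + 255)/60 = 309/60 = 5.15

5.15


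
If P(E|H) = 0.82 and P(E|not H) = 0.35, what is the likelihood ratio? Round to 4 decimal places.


Likelihood ratio = P(E|H) / P(E|not H)
= 0.82 / 0.35
= 2.3429

2.3429


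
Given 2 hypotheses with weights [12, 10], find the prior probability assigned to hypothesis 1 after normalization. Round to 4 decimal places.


To normalize, divide each weight by the sum of all weights.
Sum = 22
Prior(H1) = 12/22 = 0.5455

0.5455


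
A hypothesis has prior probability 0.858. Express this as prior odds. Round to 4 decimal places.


Odds = P(H) / P(not H) = 0.858 / 0.142
= 6.0423

6.0423


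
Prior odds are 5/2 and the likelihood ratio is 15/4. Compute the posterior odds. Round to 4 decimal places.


Posterior odds = prior odds * likelihood ratio
= (5/2) * (15/4)
= 75 / 8
= 9.375

9.375


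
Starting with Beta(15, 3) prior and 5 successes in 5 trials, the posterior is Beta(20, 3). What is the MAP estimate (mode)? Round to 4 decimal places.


The mode of Beta(a, b) when a > 1 and b > 1 is (a-1)/(a+b-2)
= (20 - 1) / (20 + 3 - 2)
= 19 / 21
= 0.9048

0.9048


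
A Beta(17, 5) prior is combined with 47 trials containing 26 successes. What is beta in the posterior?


In conjugate updating:
beta_posterior = beta_prior + (n - k)
= 5 + (47 - 26)
= 5 + 21 = 26

26


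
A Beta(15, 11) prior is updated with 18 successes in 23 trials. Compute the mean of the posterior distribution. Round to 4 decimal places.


After update: Beta(33, 16)
Mean = 33 / (33 + 16) = 33 / 49
= 0.6735

0.6735


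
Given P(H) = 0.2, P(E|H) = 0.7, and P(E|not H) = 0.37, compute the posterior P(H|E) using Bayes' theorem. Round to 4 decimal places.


By Bayes' theorem: P(H|E) = P(E|H)*P(H) / P(E)
P(E) = P(E|H)*P(H) + P(E|not H)*P(not H)
P(E) = 0.7*0.2 + 0.37*0.8 = 0.436
P(H|E) = 0.7*0.2 / 0.436 = 0.3211

0.3211


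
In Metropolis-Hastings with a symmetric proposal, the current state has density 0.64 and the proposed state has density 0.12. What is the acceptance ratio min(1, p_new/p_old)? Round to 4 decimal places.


Ratio = p_new / p_old = 0.12 / 0.64 = 0.1875
Acceptance = min(1, 0.1875) = 0.1875

0.1875


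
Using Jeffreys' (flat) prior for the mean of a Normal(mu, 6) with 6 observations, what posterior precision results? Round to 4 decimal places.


Flat prior means prior precision is 0.
Posterior precision = n / sigma^2 = 6/6 = 1.0

1.0


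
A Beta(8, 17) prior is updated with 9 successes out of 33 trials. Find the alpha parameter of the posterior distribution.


In the Beta-Binomial conjugate update:
alpha_post = alpha_prior + successes
= 8 + 9
= 17

17


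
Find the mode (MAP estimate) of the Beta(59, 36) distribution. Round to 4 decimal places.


For Beta(a,b) with a,b > 1:
Mode = (a-1)/(a+b-2) = (59-1)/(95-2)
= 58/93 = 0.6237

0.6237


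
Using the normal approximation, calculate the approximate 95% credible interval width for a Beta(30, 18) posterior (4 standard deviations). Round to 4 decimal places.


Var(Beta) = 30*18/(48^2 * 49) = 0.0048
SD = 0.0692
Width ~ 4*SD = 0.2766

0.2766


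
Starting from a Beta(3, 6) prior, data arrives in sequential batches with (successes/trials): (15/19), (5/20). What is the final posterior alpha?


In sequential Bayesian updating, we sum all successes.
Total successes = 20
Final alpha = 3 + 20 = 23

23


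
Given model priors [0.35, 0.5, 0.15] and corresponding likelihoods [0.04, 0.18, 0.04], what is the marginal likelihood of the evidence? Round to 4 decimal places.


P(E) = sum_i P(M_i) P(E|M_i)
= 0.014 + 0.09 + 0.006
= 0.11

0.11


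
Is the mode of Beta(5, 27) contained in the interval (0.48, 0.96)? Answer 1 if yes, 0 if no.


Mode = (a-1)/(a+b-2) = 4/30 = 0.1333
Interval: (0.48, 0.96)
Contains mode? 0

0


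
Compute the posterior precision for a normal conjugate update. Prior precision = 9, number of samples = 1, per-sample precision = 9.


tau_post = tau_0 + n * tau
= 9 + 1 * 9 = 18

18


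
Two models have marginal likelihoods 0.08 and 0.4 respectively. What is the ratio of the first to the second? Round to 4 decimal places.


Evidence ratio = 0.08 / 0.4
= 0.2

0.2


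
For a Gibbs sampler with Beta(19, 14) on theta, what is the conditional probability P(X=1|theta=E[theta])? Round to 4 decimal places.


E[theta] = 19/(19+14) = 0.5758
P(X=1|theta) = theta = 0.5758

0.5758


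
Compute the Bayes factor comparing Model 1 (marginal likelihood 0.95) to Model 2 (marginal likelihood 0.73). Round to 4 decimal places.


BF12 = marginal likelihood of M1 / marginal likelihood of M2
= 0.95/0.73
= 1.3014

1.3014


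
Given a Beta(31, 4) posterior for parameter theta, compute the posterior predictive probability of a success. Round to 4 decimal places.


For a Beta-Bernoulli model, the predictive probability is the mean:
P(success) = 31/(31+4) = 31/35 = 0.8857

0.8857


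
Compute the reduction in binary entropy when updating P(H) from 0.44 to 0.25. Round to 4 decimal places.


H_before = -p*log2(p) - (1-p)*log2(1-p) for p=0.44: 0.9896
H_after for p=0.25: 0.8113
Reduction = 0.9896 - 0.8113 = 0.1783

0.1783


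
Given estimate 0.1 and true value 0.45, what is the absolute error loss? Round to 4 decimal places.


Absolute error = |estimate - true|
= |-0.35| = 0.35

0.35


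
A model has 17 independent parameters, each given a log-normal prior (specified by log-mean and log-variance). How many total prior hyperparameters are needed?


Each log-normal prior needs 2 hyperparameters (log-mean and log-variance).
Total = 2 * 17 = 34

34


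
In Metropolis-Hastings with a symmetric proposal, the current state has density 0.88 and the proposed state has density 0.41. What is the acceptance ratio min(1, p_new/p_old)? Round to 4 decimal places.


Ratio = p_new / p_old = 0.41 / 0.88 = 0.4659
Acceptance = min(1, 0.4659) = 0.4659

0.4659


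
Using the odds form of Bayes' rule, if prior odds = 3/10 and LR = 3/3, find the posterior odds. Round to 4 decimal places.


Bayes' rule in odds form: posterior odds = prior odds * LR
= (3 * 3) / (10 * 3)
= 9/30 = 0.3

0.3


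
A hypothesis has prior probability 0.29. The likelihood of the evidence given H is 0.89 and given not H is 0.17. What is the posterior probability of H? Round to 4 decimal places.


Using Bayes' theorem:
P(E) = 0.29 * 0.89 + 0.71 * 0.17
P(E) = 0.3788
P(H|E) = (0.29 * 0.89) / 0.3788 = 0.6814

0.6814


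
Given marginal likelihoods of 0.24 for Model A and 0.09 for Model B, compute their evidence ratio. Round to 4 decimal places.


Ratio = ML(A) / ML(B) = 0.24/0.09
= 2.6667

2.6667


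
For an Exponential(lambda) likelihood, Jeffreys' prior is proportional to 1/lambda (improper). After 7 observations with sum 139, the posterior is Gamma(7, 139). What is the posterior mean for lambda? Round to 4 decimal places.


Posterior = Gamma(n, sum_x) = Gamma(7, 139)
Posterior mean = shape/rate = 7/139
= 0.0504

0.0504


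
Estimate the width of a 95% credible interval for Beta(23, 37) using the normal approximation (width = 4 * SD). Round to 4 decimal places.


For Beta(a,b): Var = ab/((a+b)^2(a+b+1))
Var = 0.0039, SD = 0.0623
Approximate 95% CI width = 4 * 0.0623 = 0.249

0.249


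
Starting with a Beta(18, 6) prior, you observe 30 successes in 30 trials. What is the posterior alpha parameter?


For a Beta-Binomial conjugate model:
Posterior alpha = prior alpha + number of successes
= 18 + 30 = 48

48


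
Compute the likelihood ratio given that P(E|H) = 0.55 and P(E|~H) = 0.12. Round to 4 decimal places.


LR = P(E|H) / P(E|~H)
= 0.55 / 0.12 = 4.5833

4.5833


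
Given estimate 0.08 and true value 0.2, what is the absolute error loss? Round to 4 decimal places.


Absolute error = |estimate - true|
= |-0.12| = 0.12

0.12


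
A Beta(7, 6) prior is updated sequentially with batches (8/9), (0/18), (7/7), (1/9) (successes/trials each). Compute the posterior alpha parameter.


Sequential conjugate updating is equivalent to a single batch update.
Total successes across all batches = 16
alpha_posterior = alpha_prior + total_successes = 7 + 16
= 23

23


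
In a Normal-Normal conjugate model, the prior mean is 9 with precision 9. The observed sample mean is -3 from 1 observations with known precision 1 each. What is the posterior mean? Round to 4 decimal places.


Posterior precision = tau0 + n*tau = 9 + 1*1 = 10
Posterior mean = (tau0*mu0 + n*tau*xbar) / posterior_precision
= (9*9 + 1*1*-3) / 10
= 78 / 10 = 7.8

7.8


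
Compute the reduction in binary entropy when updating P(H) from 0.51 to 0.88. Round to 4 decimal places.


H_before = -p*log2(p) - (1-p)*log2(1-p) for p=0.51: 0.9997
H_after for p=0.88: 0.5294
Reduction = 0.9997 - 0.5294 = 0.4704

0.4704


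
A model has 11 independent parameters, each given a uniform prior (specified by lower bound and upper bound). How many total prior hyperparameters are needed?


Each uniform prior needs 2 hyperparameters (lower bound and upper bound).
Total = 2 * 11 = 22

22


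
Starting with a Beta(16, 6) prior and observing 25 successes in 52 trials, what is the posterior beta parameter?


Posterior beta = prior beta + failures
Failures = 52 - 25 = 27
beta_post = 6 + 27 = 33

33


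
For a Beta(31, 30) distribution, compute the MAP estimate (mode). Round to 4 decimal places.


MAP = mode = (a-1)/(a+b-2)
= (31-1)/(31+30-2)
= 30/59 = 0.5085

0.5085


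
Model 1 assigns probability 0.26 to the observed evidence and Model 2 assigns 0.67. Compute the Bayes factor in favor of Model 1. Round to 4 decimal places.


BF = P(data|M1) / P(data|M2)
= 0.26 / 0.67 = 0.3881

0.3881


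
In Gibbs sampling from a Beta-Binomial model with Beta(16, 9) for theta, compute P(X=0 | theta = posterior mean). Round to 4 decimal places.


Posterior mean = alpha/(alpha+beta) = 16/25 = 0.64
P(X=0|theta=mean) = 1 - theta = 0.36

0.36


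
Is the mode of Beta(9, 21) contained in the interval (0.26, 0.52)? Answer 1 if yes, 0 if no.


Mode = (a-1)/(a+b-2) = 8/28 = 0.2857
Interval: (0.26, 0.52)
Contains mode? 1

1


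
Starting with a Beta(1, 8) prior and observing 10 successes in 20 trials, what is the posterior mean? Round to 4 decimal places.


Posterior parameters: alpha = 1 + 10 = 11
beta = 8 + 10 = 18
Posterior mean = alpha / (alpha + beta) = 11 / 29
= 0.3793

0.3793


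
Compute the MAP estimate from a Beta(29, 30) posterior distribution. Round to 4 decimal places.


MAP = mode of Beta distribution
= (alpha - 1)/(alpha + beta - 2)
= (29-1)/(29+30-2)
= 28/57 = 0.4912

0.4912


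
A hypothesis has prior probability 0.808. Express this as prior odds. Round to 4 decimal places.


Odds = P(H) / P(not H) = 0.808 / 0.192
= 4.2083

4.2083


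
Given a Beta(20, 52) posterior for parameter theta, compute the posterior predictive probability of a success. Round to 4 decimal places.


For a Beta-Bernoulli model, the predictive probability is the mean:
P(success) = 20/(20+52) = 20/72 = 0.2778

0.2778


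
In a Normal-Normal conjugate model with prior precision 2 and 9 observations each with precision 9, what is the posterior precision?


Posterior precision = prior precision + n * observation precision
= 2 + 9 * 9
= 2 + 81 = 83

83


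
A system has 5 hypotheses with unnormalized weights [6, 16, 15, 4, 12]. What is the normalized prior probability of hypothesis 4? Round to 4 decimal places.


The normalized prior is the weight divided by the total.
Total weight = 53
P(H4) = 4 / 53 = 0.0755

0.0755


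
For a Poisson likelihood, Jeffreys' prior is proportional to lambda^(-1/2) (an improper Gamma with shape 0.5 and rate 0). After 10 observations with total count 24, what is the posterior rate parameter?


Jeffreys' prior for Poisson is proportional to lambda^(-1/2).
Posterior is Gamma(0.5 + S, 0 + n) = Gamma(0.5 + 24, 10).
Posterior rate = 0 + n = 10

10.0


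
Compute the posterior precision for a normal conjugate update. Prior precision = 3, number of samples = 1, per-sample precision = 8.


tau_post = tau_0 + n * tau
= 3 + 1 * 8 = 11

11


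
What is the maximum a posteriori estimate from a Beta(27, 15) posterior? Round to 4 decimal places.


The MAP estimate equals the mode of the distribution.
Mode of Beta(a,b) = (a-1)/(a+b-2)
= 26/40
= 0.65

0.65


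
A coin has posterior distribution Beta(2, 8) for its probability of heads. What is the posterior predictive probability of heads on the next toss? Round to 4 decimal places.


Posterior predictive = E[theta] = alpha/(alpha+beta)
= 2/10
= 0.2

0.2


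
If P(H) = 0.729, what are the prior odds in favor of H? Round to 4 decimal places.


Prior odds = P(H) / (1 - P(H))
= 0.729 / 0.271
= 2.69

2.69


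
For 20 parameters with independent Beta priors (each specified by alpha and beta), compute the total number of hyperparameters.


A Beta prior has 2 hyperparameters per parameter.
Total = 20 * 2 = 40

40


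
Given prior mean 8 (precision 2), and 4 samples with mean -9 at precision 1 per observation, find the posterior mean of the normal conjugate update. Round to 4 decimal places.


The posterior mean is a precision-weighted average of prior and data.
Post. prec. = 2 + 4 = 6
Post. mean = (16 + -36)/6 = -20/6 = -3.3333

-3.3333


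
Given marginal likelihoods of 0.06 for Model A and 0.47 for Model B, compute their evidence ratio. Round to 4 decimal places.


Ratio = ML(A) / ML(B) = 0.06/0.47
= 0.1277

0.1277


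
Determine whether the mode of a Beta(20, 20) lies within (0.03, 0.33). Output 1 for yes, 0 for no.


First find the mode: (a-1)/(a+b-2) = 0.5
Is 0.5 in (0.03, 0.33)? 0

0


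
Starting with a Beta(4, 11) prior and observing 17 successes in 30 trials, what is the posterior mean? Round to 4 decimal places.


Posterior parameters: alpha = 4 + 17 = 21
beta = 11 + 13 = 24
Posterior mean = alpha / (alpha + beta) = 21 / 45
= 0.4667

0.4667


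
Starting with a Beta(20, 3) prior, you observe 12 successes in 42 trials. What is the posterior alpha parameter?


For a Beta-Binomial conjugate model:
Posterior alpha = prior alpha + number of successes
= 20 + 12 = 32

32


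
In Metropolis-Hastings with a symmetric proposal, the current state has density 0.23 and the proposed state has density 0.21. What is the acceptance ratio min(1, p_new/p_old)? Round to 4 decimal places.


Ratio = p_new / p_old = 0.21 / 0.23 = 0.913
Acceptance = min(1, 0.913) = 0.913

0.913


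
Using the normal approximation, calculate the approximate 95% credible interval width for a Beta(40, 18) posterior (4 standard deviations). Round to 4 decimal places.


Var(Beta) = 40*18/(58^2 * 59) = 0.0036
SD = 0.0602
Width ~ 4*SD = 0.2409

0.2409


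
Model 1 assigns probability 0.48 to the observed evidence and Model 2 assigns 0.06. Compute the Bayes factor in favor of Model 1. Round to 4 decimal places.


BF = P(data|M1) / P(data|M2)
= 0.48 / 0.06 = 8.0

8.0


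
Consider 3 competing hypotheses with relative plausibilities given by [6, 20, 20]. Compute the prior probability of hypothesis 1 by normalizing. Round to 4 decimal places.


Sum of weights = 6 + 20 + 20 = 46
Normalized prior for H1 = 6 / 46
= 0.1304

0.1304


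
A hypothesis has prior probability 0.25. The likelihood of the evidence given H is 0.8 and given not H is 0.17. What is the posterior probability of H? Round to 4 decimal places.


Using Bayes' theorem:
P(E) = 0.25 * 0.8 + 0.75 * 0.17
P(E) = 0.3275
P(H|E) = (0.25 * 0.8) / 0.3275 = 0.6107

0.6107


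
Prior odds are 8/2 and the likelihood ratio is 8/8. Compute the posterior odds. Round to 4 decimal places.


Posterior odds = prior odds * likelihood ratio
= (8/2) * (8/8)
= 64 / 16
= 4.0

4.0


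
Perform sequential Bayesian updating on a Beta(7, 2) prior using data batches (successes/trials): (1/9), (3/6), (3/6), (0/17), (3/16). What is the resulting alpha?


Accumulate successes: 10
Posterior alpha = prior alpha + sum of successes
= 7 + 10 = 17

17


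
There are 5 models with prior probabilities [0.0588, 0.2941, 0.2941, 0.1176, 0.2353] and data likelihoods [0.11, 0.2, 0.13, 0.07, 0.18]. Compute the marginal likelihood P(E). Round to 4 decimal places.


P(E) = sum over models of P(M_i) * P(E|M_i)
= 0.0588*0.11 + 0.2941*0.2 + 0.2941*0.13 + 0.1176*0.07 + 0.2353*0.18
= 0.1541

0.1541


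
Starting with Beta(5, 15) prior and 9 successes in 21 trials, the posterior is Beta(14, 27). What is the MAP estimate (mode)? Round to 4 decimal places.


The mode of Beta(a, b) when a > 1 and b > 1 is (a-1)/(a+b-2)
= (14 - 1) / (14 + 27 - 2)
= 13 / 39
= 0.3333

0.3333


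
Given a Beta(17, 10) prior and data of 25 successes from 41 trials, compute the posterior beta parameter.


Number of failures = 41 - 25 = 16
Posterior beta = 10 + 16 = 26

26


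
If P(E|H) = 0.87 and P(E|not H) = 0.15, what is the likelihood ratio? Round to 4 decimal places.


Likelihood ratio = P(E|H) / P(E|not H)
= 0.87 / 0.15
= 5.8

5.8


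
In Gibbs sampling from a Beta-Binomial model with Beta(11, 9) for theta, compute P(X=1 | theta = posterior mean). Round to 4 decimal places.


Posterior mean = alpha/(alpha+beta) = 11/20 = 0.55
P(X=1|theta=mean) = theta = 0.55

0.55


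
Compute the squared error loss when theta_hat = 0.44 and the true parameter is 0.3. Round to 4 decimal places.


L = (theta_hat - theta_true)^2
= (0.44 - 0.3)^2
= 0.14^2 = 0.0196

0.0196


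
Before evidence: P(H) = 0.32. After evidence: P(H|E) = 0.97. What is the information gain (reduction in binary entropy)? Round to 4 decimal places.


Prior entropy = 0.9044
Posterior entropy = 0.1944
Information gain = 0.9044 - 0.1944 = 0.71

0.71


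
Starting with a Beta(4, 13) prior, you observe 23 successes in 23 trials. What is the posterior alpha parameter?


For a Beta-Binomial conjugate model:
Posterior alpha = prior alpha + number of successes
= 4 + 23 = 27

27


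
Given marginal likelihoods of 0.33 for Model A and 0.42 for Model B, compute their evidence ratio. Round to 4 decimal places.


Ratio = ML(A) / ML(B) = 0.33/0.42
= 0.7857

0.7857


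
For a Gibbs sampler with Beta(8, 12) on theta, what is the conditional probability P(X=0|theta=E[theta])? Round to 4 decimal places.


E[theta] = 8/(8+12) = 0.4
P(X=0|theta) = 1 - theta = 0.6

0.6


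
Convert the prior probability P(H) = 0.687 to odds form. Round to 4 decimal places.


P(not H) = 1 - 0.687 = 0.313
Odds = 0.687 / 0.313 = 2.1949

2.1949


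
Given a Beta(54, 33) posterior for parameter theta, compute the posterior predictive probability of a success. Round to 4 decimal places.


For a Beta-Bernoulli model, the predictive probability is the mean:
P(success) = 54/(54+33) = 54/87 = 0.6207

0.6207


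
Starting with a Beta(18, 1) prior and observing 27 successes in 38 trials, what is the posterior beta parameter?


Posterior beta = prior beta + failures
Failures = 38 - 27 = 11
beta_post = 1 + 11 = 12

12


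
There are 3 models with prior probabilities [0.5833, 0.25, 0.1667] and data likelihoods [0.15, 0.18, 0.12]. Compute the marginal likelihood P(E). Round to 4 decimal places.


P(E) = sum over models of P(M_i) * P(E|M_i)
= 0.5833*0.15 + 0.25*0.18 + 0.1667*0.12
= 0.1525

0.1525


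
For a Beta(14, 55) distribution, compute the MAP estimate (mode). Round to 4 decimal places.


MAP = mode = (a-1)/(a+b-2)
= (14-1)/(14+55-2)
= 13/67 = 0.194

0.194


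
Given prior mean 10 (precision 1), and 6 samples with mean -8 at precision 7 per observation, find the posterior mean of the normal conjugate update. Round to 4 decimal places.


The posterior mean is a precision-weighted average of prior and data.
Post. prec. = 1 + 42 = 43
Post. mean = (10 + -336)/43 = -326/43 = -7.5814

-7.5814


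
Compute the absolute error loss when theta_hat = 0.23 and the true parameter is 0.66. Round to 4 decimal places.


L = |theta_hat - theta_true|
= |0.23 - 0.66| = 0.43

0.43


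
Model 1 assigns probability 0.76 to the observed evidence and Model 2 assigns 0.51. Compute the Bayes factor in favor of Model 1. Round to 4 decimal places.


BF = P(data|M1) / P(data|M2)
= 0.76 / 0.51 = 1.4902

1.4902


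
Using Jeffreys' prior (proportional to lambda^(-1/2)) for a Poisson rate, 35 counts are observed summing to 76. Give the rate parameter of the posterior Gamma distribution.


Conjugate update: Gamma(prior_shape + S, prior_rate + n).
Prior shape = 0.5, prior rate = 0.
Posterior rate = 0 + n = 35

35.0


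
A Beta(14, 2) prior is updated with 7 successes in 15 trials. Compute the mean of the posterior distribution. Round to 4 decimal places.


After update: Beta(21, 10)
Mean = 21 / (21 + 10) = 21 / 31
= 0.6774

0.6774


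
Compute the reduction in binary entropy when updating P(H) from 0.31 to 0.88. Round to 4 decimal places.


H_before = -p*log2(p) - (1-p)*log2(1-p) for p=0.31: 0.8932
H_after for p=0.88: 0.5294
Reduction = 0.8932 - 0.5294 = 0.3638

0.3638


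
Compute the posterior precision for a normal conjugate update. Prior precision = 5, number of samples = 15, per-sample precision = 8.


tau_post = tau_0 + n * tau
= 5 + 15 * 8 = 125

125


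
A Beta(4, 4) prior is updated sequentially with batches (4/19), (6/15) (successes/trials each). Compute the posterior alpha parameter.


Sequential conjugate updating is equivalent to a single batch update.
Total successes across all batches = 10
alpha_posterior = alpha_prior + total_successes = 4 + 10
= 14

14


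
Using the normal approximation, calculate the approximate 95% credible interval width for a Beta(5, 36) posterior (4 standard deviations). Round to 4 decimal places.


Var(Beta) = 5*36/(41^2 * 42) = 0.0025
SD = 0.0505
Width ~ 4*SD = 0.202

0.202


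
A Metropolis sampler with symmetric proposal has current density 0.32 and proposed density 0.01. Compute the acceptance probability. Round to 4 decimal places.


For symmetric proposals, acceptance = min(1, pi(x*)/pi(x))
= min(1, 0.01/0.32)
= min(1, 0.0312) = 0.0312

0.0312


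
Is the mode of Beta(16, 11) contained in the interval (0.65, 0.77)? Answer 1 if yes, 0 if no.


Mode = (a-1)/(a+b-2) = 15/25 = 0.6
Interval: (0.65, 0.77)
Contains mode? 0

0


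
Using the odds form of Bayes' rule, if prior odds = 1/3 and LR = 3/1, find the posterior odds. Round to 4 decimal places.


Bayes' rule in odds form: posterior odds = prior odds * LR
= (1 * 3) / (3 * 1)
= 3/3 = 1.0

1.0


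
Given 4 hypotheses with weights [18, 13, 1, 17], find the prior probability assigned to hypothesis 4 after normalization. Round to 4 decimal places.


To normalize, divide each weight by the sum of all weights.
Sum = 49
Prior(H4) = 17/49 = 0.3469

0.3469


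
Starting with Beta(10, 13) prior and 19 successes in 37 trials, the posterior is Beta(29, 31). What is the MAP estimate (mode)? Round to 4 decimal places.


The mode of Beta(a, b) when a > 1 and b > 1 is (a-1)/(a+b-2)
= (29 - 1) / (29 + 31 - 2)
= 28 / 58
= 0.4828

0.4828


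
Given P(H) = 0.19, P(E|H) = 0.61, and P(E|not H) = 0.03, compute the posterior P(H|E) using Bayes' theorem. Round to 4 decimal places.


By Bayes' theorem: P(H|E) = P(E|H)*P(H) / P(E)
P(E) = P(E|H)*P(H) + P(E|not H)*P(not H)
P(E) = 0.61*0.19 + 0.03*0.81 = 0.1402
P(H|E) = 0.61*0.19 / 0.1402 = 0.8267

0.8267


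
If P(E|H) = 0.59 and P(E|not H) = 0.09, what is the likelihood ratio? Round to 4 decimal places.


Likelihood ratio = P(E|H) / P(E|not H)
= 0.59 / 0.09
= 6.5556

6.5556


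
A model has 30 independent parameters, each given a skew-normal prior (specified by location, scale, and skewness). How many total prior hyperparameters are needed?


Each skew-normal prior needs 3 hyperparameters (location, scale, and skewness).
Total = 3 * 30 = 90

90


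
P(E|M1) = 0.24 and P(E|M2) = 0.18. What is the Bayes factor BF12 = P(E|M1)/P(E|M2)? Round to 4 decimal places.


Bayes factor BF12 = P(E|M1) / P(E|M2)
= 0.24 / 0.18
= 1.3333

1.3333


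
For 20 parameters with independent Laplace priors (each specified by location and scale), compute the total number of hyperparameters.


A Laplace prior has 2 hyperparameters per parameter.
Total = 20 * 2 = 40

40


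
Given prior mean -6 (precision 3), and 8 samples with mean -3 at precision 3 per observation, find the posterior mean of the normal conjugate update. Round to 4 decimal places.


The posterior mean is a precision-weighted average of prior and data.
Post. prec. = 3 + 24 = 27
Post. mean = (-18 + -72)/27 = -90/27 = -3.3333

-3.3333


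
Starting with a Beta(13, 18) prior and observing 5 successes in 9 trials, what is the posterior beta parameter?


Posterior beta = prior beta + failures
Failures = 9 - 5 = 4
beta_post = 18 + 4 = 22

22


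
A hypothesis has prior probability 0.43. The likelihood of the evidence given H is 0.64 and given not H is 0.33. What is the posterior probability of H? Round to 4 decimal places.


Using Bayes' theorem:
P(E) = 0.43 * 0.64 + 0.57 * 0.33
P(E) = 0.4633
P(H|E) = (0.43 * 0.64) / 0.4633 = 0.594

0.594


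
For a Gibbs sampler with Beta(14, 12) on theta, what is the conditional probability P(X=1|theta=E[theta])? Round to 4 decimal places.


E[theta] = 14/(14+12) = 0.5385
P(X=1|theta) = theta = 0.5385

0.5385


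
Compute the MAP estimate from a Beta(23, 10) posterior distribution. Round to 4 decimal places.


MAP = mode of Beta distribution
= (alpha - 1)/(alpha + beta - 2)
= (23-1)/(23+10-2)
= 22/31 = 0.7097

0.7097


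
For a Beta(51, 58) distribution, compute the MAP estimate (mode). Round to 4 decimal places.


MAP = mode = (a-1)/(a+b-2)
= (51-1)/(51+58-2)
= 50/107 = 0.4673

0.4673


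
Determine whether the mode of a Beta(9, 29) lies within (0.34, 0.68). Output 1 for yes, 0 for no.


First find the mode: (a-1)/(a+b-2) = 0.2222
Is 0.2222 in (0.34, 0.68)? 0

0


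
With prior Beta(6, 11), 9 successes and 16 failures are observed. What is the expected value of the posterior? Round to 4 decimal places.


Posterior = Beta(15, 27)
E[theta] = alpha/(alpha+beta)
= 15/42 = 0.3571

0.3571


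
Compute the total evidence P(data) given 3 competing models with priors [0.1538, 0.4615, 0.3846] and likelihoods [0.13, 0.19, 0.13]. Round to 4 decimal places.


Marginal likelihood = sum P(model_i) * P(data|model_i)
Model 1: 0.1538 * 0.13 = 0.02
Model 2: 0.4615 * 0.19 = 0.0877
Model 3: 0.3846 * 0.13 = 0.05
Total = 0.1577

0.1577


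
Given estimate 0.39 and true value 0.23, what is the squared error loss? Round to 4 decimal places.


Squared error = (estimate - true)^2
Difference = 0.16
Loss = 0.16^2 = 0.0256

0.0256


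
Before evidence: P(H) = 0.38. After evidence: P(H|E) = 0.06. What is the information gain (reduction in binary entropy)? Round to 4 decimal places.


Prior entropy = 0.958
Posterior entropy = 0.3274
Information gain = 0.958 - 0.3274 = 0.6306

0.6306
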